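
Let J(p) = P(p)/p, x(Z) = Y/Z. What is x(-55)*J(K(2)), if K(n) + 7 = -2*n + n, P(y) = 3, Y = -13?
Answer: -13/165 ≈ -0.078788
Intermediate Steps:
x(Z) = -13/Z
K(n) = -7 - n (K(n) = -7 + (-2*n + n) = -7 - n)
J(p) = 3/p
x(-55)*J(K(2)) = (-13/(-55))*(3/(-7 - 1*2)) = (-13*(-1/55))*(3/(-7 - 2)) = 13*(3/(-9))/55 = 13*(3*(-⅑))/55 = (13/55)*(-⅓) = -13/165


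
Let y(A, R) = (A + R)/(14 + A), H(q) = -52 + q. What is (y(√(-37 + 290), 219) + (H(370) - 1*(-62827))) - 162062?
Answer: -5641082/57 + 205*√253/57 ≈ -98909.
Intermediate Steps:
y(A, R) = (A + R)/(14 + A)
(y(√(-37 + 290), 219) + (H(370) - 1*(-62827))) - 162062 = ((√(-37 + 290) + 219)/(14 + √(-37 + 290)) + ((-52 + 370) - 1*(-62827))) - 162062 = ((√253 + 219)/(14 + √253) + (318 + 62827)) - 162062 = ((219 + √253)/(14 + √253) + 63145) - 162062 = (63145 + (219 + √253)/(14 + √253)) - 162062 = -98917 + (219 + √253)/(14 + √253)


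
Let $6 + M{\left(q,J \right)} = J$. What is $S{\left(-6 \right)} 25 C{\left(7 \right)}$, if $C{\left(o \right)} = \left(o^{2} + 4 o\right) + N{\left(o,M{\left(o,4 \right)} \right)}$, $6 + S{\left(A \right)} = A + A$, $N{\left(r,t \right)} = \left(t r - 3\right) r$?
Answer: $18900$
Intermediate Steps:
$M{\left(q,J \right)} = -6 + J$
$N{\left(r,t \right)} = r \left(-3 + r t\right)$ ($N{\left(r,t \right)} = \left(r t - 3\right) r = \left(-3 + r t\right) r = r \left(-3 + r t\right)$)
$S{\left(A \right)} = -6 + 2 A$ ($S{\left(A \right)} = -6 + \left(A + A\right) = -6 + 2 A$)
$C{\left(o \right)} = o^{2} + 4 o + o \left(-3 - 2 o\right)$ ($C{\left(o \right)} = \left(o^{2} + 4 o\right) + o \left(-3 + o \left(-6 + 4\right)\right) = \left(o^{2} + 4 o\right) + o \left(-3 + o \left(-2\right)\right) = \left(o^{2} + 4 o\right) + o \left(-3 - 2 o\right) = o^{2} + 4 o + o \left(-3 - 2 o\right)$)
$S{\left(-6 \right)} 25 C{\left(7 \right)} = \left(-6 + 2 \left(-6\right)\right) 25 \cdot 7 \left(1 - 7\right) = \left(-6 - 12\right) 25 \cdot 7 \left(1 - 7\right) = \left(-18\right) 25 \cdot 7 \left(-6\right) = \left(-450\right) \left(-42\right) = 18900$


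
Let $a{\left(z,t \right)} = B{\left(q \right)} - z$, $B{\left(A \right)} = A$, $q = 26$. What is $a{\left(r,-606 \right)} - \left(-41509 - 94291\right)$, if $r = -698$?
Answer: $136524$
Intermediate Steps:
$a{\left(z,t \right)} = 26 - z$
$a{\left(r,-606 \right)} - \left(-41509 - 94291\right) = \left(26 - -698\right) - \left(-41509 - 94291\right) = \left(26 + 698\right) - -135800 = 724 + 135800 = 136524$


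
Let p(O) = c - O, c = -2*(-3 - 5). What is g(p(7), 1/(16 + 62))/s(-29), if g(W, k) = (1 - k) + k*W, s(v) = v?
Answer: -43/1131 ≈ -0.038019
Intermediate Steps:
c = 16 (c = -2*(-8) = 16)
p(O) = 16 - O
g(W, k) = 1 - k + W*k (g(W, k) = (1 - k) + W*k = 1 - k + W*k)
g(p(7), 1/(16 + 62))/s(-29) = (1 - 1/(16 + 62) + (16 - 1*7)/(16 + 62))/(-29) = (1 - 1/78 + (16 - 7)/78)*(-1/29) = (1 - 1*1/78 + 9*(1/78))*(-1/29) = (1 - 1/78 + 3/26)*(-1/29) = (43/39)*(-1/29) = -43/1131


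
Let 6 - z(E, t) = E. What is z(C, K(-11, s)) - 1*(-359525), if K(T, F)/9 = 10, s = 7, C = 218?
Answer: 359313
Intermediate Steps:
K(T, F) = 90 (K(T, F) = 9*10 = 90)
z(E, t) = 6 - E
z(C, K(-11, s)) - 1*(-359525) = (6 - 1*218) - 1*(-359525) = (6 - 218) + 359525 = -212 + 359525 = 359313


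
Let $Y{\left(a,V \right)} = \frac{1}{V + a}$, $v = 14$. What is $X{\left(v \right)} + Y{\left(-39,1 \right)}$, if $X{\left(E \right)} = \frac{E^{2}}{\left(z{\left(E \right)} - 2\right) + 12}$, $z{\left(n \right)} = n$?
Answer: $\frac{464}{57} \approx 8.1404$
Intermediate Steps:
$X{\left(E \right)} = \frac{E^{2}}{10 + E}$ ($X{\left(E \right)} = \frac{E^{2}}{\left(E - 2\right) + 12} = \frac{E^{2}}{\left(-2 + E\right) + 12} = \frac{E^{2}}{10 + E}$)
$X{\left(v \right)} + Y{\left(-39,1 \right)} = \frac{14^{2}}{10 + 14} + \frac{1}{1 - 39} = \frac{196}{24} + \frac{1}{-38} = 196 \cdot \frac{1}{24} - \frac{1}{38} = \frac{49}{6} - \frac{1}{38} = \frac{464}{57}$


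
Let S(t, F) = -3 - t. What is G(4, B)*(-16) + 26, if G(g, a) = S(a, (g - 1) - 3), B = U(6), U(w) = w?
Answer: 170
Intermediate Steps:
B = 6
G(g, a) = -3 - a
G(4, B)*(-16) + 26 = (-3 - 1*6)*(-16) + 26 = (-3 - 6)*(-16) + 26 = -9*(-16) + 26 = 144 + 26 = 170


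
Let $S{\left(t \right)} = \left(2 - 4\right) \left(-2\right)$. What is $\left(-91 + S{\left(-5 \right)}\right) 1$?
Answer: $-87$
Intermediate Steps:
$S{\left(t \right)} = 4$ ($S{\left(t \right)} = \left(-2\right) \left(-2\right) = 4$)
$\left(-91 + S{\left(-5 \right)}\right) 1 = \left(-91 + 4\right) 1 = \left(-87\right) 1 = -87$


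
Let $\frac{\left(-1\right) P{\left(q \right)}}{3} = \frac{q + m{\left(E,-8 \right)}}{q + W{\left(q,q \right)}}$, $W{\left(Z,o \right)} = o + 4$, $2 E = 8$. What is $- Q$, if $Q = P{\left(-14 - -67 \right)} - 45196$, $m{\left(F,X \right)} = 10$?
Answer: $\frac{4971749}{110} \approx 45198.0$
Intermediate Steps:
$E = 4$ ($E = \frac{1}{2} \cdot 8 = 4$)
$W{\left(Z,o \right)} = 4 + o$
$P{\left(q \right)} = - \frac{3 \left(10 + q\right)}{4 + 2 q}$ ($P{\left(q \right)} = - 3 \frac{q + 10}{q + \left(4 + q\right)} = - 3 \frac{10 + q}{4 + 2 q} = - \frac{3 \left(10 + q\right)}{4 + 2 q}$)
$Q = - \frac{4971749}{110}$ ($Q = \frac{3 \left(-10 - \left(-14 - -67\right)\right)}{2 \left(2 - -53\right)} - 45196 = \frac{3 \left(-10 - \left(-14 + 67\right)\right)}{2 \left(2 + \left(-14 + 67\right)\right)} - 45196 = \frac{3 \left(-10 - 53\right)}{2 \left(2 + 53\right)} - 45196 = \frac{3 \left(-10 - 53\right)}{2 \cdot 55} - 45196 = \frac{3}{2} \cdot \frac{1}{55} \left(-63\right) - 45196 = - \frac{189}{110} - 45196 = - \frac{4971749}{110} \approx -45198.0$)
$- Q = \left(-1\right) \left(- \frac{4971749}{110}\right) = \frac{4971749}{110}$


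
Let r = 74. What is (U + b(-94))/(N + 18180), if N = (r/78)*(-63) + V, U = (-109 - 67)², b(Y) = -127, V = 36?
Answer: 133679/78677 ≈ 1.6991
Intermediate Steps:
U = 30976 (U = (-176)² = 30976)
N = -309/13 (N = (74/78)*(-63) + 36 = (74*(1/78))*(-63) + 36 = (37/39)*(-63) + 36 = -777/13 + 36 = -309/13 ≈ -23.769)
(U + b(-94))/(N + 18180) = (30976 - 127)/(-309/13 + 18180) = 30849/(236031/13) = 30849*(13/236031) = 133679/78677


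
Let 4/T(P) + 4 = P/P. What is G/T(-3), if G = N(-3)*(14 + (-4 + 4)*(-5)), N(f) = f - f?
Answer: 0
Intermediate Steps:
T(P) = -4/3 (T(P) = 4/(-4 + P/P) = 4/(-4 + 1) = 4/(-3) = 4*(-1/3) = -4/3)
N(f) = 0
G = 0 (G = 0*(14 + (-4 + 4)*(-5)) = 0*(14 + 0*(-5)) = 0*(14 + 0) = 0*14 = 0)
G/T(-3) = 0/(-4/3) = 0*(-3/4) = 0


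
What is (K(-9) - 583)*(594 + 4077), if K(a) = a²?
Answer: -2344842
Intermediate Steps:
(K(-9) - 583)*(594 + 4077) = ((-9)² - 583)*(594 + 4077) = (81 - 583)*4671 = -502*4671 = -2344842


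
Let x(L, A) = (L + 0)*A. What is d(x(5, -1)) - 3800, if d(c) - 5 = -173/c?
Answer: -18802/5 ≈ -3760.4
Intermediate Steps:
x(L, A) = A*L (x(L, A) = L*A = A*L)
d(c) = 5 - 173/c
d(x(5, -1)) - 3800 = (5 - 173/((-1*5))) - 3800 = (5 - 173/(-5)) - 3800 = (5 - 173*(-⅕)) - 3800 = (5 + 173/5) - 3800 = 198/5 - 3800 = -18802/5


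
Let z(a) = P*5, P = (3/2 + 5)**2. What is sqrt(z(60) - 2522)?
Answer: 3*I*sqrt(1027)/2 ≈ 48.07*I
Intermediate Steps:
P = 169/4 (P = (3*(1/2) + 5)**2 = (3/2 + 5)**2 = (13/2)**2 = 169/4 ≈ 42.250)
z(a) = 845/4 (z(a) = (169/4)*5 = 845/4)
sqrt(z(60) - 2522) = sqrt(845/4 - 2522) = sqrt(-9243/4) = 3*I*sqrt(1027)/2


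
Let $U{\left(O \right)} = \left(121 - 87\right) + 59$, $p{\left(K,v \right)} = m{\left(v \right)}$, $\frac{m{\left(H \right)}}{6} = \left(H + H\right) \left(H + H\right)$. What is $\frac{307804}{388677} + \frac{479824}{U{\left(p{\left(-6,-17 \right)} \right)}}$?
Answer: $\frac{62175059540}{12048987} \approx 5160.2$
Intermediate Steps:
$m{\left(H \right)} = 24 H^{2}$ ($m{\left(H \right)} = 6 \left(H + H\right) \left(H + H\right) = 6 \cdot 2 H 2 H = 6 \cdot 4 H^{2} = 24 H^{2}$)
$p{\left(K,v \right)} = 24 v^{2}$
$U{\left(O \right)} = 93$ ($U{\left(O \right)} = 34 + 59 = 93$)
$\frac{307804}{388677} + \frac{479824}{U{\left(p{\left(-6,-17 \right)} \right)}} = \frac{307804}{388677} + \frac{479824}{93} = \frac{62175059540}{12048987}$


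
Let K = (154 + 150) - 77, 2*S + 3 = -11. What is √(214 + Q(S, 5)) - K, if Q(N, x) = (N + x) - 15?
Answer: -227 + √197 ≈ -212.96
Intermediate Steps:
S = -7 (S = -3/2 + (½)*(-11) = -3/2 - 11/2 = -7)
K = 227 (K = 304 - 77 = 227)
Q(N, x) = -15 + N + x
√(214 + Q(S, 5)) - K = √(214 + (-15 - 7 + 5)) - 1*227 = √(214 - 17) - 227 = √197 - 227 = -227 + √197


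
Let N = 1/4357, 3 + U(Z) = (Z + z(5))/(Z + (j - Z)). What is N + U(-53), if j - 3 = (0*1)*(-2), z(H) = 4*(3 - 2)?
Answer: -252703/13071 ≈ -19.333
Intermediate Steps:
z(H) = 4 (z(H) = 4*1 = 4)
j = 3 (j = 3 + (0*1)*(-2) = 3 + 0*(-2) = 3 + 0 = 3)
U(Z) = -5/3 + Z/3 (U(Z) = -3 + (Z + 4)/(Z + (3 - Z)) = -3 + (4 + Z)/3 = -3 + (4 + Z)*(1/3) = -3 + (4/3 + Z/3) = -5/3 + Z/3)
N = 1/4357 ≈ 0.00022952
N + U(-53) = 1/4357 + (-5/3 + (1/3)*(-53)) = 1/4357 + (-5/3 - 53/3) = 1/4357 - 58/3 = -252703/13071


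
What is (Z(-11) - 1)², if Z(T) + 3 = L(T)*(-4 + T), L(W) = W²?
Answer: 3308761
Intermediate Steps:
Z(T) = -3 + T²*(-4 + T)
(Z(-11) - 1)² = ((-3 + (-11)³ - 4*(-11)²) - 1)² = ((-3 - 1331 - 4*121) - 1)² = ((-3 - 1331 - 484) - 1)² = (-1818 - 1)² = (-1819)² = 3308761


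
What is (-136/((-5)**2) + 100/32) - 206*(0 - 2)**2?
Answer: -165263/200 ≈ -826.31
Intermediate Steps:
(-136/((-5)**2) + 100/32) - 206*(0 - 2)**2 = (-136/25 + 100*(1/32)) - 206*(-2)**2 = (-136*1/25 + 25/8) - 206*4 = (-136/25 + 25/8) - 824 = -463/200 - 824 = -165263/200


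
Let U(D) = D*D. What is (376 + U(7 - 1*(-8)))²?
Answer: 361201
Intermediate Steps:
U(D) = D²
(376 + U(7 - 1*(-8)))² = (376 + (7 - 1*(-8))²)² = (376 + (7 + 8)²)² = (376 + 15²)² = (376 + 225)² = 601² = 361201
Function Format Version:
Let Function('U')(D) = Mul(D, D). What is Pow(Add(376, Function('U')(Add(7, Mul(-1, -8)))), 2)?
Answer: 361201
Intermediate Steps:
Function('U')(D) = Pow(D, 2)
Pow(Add(376, Function('U')(Add(7, Mul(-1, -8)))), 2) = Pow(Add(376, Pow(Add(7, Mul(-1, -8)), 2)), 2) = Pow(Add(376, Pow(Add(7, 8), 2)), 2) = Pow(Add(376, Pow(15, 2)), 2) = Pow(Add(376, 225), 2) = Pow(601, 2) = 361201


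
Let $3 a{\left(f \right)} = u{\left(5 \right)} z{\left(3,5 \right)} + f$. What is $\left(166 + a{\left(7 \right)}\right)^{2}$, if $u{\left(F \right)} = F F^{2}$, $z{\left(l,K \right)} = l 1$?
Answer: $\frac{774400}{9} \approx 86045.0$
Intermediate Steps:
$z{\left(l,K \right)} = l$
$u{\left(F \right)} = F^{3}$
$a{\left(f \right)} = 125 + \frac{f}{3}$ ($a{\left(f \right)} = \frac{5^{3} \cdot 3 + f}{3} = \frac{125 \cdot 3 + f}{3} = \frac{375 + f}{3} = 125 + \frac{f}{3}$)
$\left(166 + a{\left(7 \right)}\right)^{2} = \left(166 + \left(125 + \frac{1}{3} \cdot 7\right)\right)^{2} = \left(166 + \left(125 + \frac{7}{3}\right)\right)^{2} = \left(166 + \frac{382}{3}\right)^{2} = \left(\frac{880}{3}\right)^{2} = \frac{774400}{9}$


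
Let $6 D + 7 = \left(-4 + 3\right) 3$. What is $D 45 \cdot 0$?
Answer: $0$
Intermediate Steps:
$D = - \frac{5}{3}$ ($D = - \frac{7}{6} + \frac{\left(-4 + 3\right) 3}{6} = - \frac{7}{6} + \frac{\left(-1\right) 3}{6} = - \frac{7}{6} + \frac{1}{6} \left(-3\right) = - \frac{7}{6} - \frac{1}{2} = - \frac{5}{3} \approx -1.6667$)
$D 45 \cdot 0 = \left(- \frac{5}{3}\right) 45 \cdot 0 = \left(-75\right) 0 = 0$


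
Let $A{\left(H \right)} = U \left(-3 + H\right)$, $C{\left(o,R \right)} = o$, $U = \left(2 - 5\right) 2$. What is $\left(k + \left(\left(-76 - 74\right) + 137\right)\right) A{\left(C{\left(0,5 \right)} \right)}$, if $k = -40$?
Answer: $-954$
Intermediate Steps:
$U = -6$ ($U = \left(-3\right) 2 = -6$)
$A{\left(H \right)} = 18 - 6 H$ ($A{\left(H \right)} = - 6 \left(-3 + H\right) = 18 - 6 H$)
$\left(k + \left(\left(-76 - 74\right) + 137\right)\right) A{\left(C{\left(0,5 \right)} \right)} = \left(-40 + \left(\left(-76 - 74\right) + 137\right)\right) \left(18 - 0\right) = \left(-40 + \left(-150 + 137\right)\right) \left(18 + 0\right) = \left(-40 - 13\right) 18 = \left(-53\right) 18 = -954$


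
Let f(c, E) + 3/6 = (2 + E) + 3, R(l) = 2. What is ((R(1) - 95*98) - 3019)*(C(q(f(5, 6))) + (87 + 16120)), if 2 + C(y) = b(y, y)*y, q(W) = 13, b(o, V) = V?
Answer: -201842298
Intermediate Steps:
f(c, E) = 9/2 + E (f(c, E) = -½ + ((2 + E) + 3) = -½ + (5 + E) = 9/2 + E)
C(y) = -2 + y² (C(y) = -2 + y*y = -2 + y²)
((R(1) - 95*98) - 3019)*(C(q(f(5, 6))) + (87 + 16120)) = ((2 - 95*98) - 3019)*((-2 + 13²) + (87 + 16120)) = ((2 - 9310) - 3019)*((-2 + 169) + 16207) = (-9308 - 3019)*(167 + 16207) = -12327*16374 = -201842298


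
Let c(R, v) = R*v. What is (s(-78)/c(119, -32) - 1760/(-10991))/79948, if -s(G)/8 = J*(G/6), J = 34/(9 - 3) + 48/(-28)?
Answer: 5733671/8783569846128 ≈ 6.5277e-7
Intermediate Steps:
J = 83/21 (J = 34/6 + 48*(-1/28) = 34*(⅙) - 12/7 = 17/3 - 12/7 = 83/21 ≈ 3.9524)
s(G) = -332*G/63 (s(G) = -664*G/6/21 = -332*G/63)
(s(-78)/c(119, -32) - 1760/(-10991))/79948 = ((-332/63*(-78))/((119*(-32))) - 1760/(-10991))/79948 = ((8632/21)/(-3808) - 1760*(-1/10991))*(1/79948) = ((8632/21)*(-1/3808) + 1760/10991)*(1/79948) = (-1079/9996 + 1760/10991)*(1/79948) = (5733671/109866036)*(1/79948) = 5733671/8783569846128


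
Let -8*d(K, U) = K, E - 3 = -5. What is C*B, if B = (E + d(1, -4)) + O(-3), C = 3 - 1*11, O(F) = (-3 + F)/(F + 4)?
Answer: 65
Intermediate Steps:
E = -2 (E = 3 - 5 = -2)
O(F) = (-3 + F)/(4 + F)
d(K, U) = -K/8
C = -8 (C = 3 - 11 = -8)
B = -65/8 (B = (-2 - ⅛*1) + (-3 - 3)/(4 - 3) = (-2 - ⅛) - 6/1 = -17/8 + 1*(-6) = -17/8 - 6 = -65/8 ≈ -8.1250)
C*B = -8*(-65/8) = 65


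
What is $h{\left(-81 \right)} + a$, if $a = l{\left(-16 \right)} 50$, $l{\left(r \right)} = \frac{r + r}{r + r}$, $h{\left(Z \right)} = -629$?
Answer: $-579$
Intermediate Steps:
$l{\left(r \right)} = 1$ ($l{\left(r \right)} = \frac{2 r}{2 r} = 2 r \frac{1}{2 r} = 1$)
$a = 50$ ($a = 1 \cdot 50 = 50$)
$h{\left(-81 \right)} + a = -629 + 50 = -579$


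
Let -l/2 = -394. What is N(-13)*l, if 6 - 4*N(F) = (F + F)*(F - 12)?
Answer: -126868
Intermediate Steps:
l = 788 (l = -2*(-394) = 788)
N(F) = 3/2 - F*(-12 + F)/2 (N(F) = 3/2 - (F + F)*(F - 12)/4 = 3/2 - 2*F*(-12 + F)/4 = 3/2 - F*(-12 + F)/2)
N(-13)*l = (3/2 + 6*(-13) - ½*(-13)²)*788 = (3/2 - 78 - ½*169)*788 = (3/2 - 78 - 169/2)*788 = -161*788 = -126868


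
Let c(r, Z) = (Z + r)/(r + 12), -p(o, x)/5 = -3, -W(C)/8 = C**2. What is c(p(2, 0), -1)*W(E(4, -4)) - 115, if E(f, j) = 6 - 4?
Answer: -3553/27 ≈ -131.59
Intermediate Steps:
E(f, j) = 2
W(C) = -8*C**2
p(o, x) = 15 (p(o, x) = -5*(-3) = 15)
c(r, Z) = (Z + r)/(12 + r)
c(p(2, 0), -1)*W(E(4, -4)) - 115 = ((-1 + 15)/(12 + 15))*(-8*2**2) - 115 = (14/27)*(-8*4) - 115 = ((1/27)*14)*(-32) - 115 = (14/27)*(-32) - 115 = -448/27 - 115 = -3553/27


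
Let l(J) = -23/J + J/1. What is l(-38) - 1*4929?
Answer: -188723/38 ≈ -4966.4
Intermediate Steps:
l(J) = J - 23/J (l(J) = -23/J + J*1 = -23/J + J = J - 23/J)
l(-38) - 1*4929 = (-38 - 23/(-38)) - 1*4929 = (-38 - 23*(-1/38)) - 4929 = (-38 + 23/38) - 4929 = -1421/38 - 4929 = -188723/38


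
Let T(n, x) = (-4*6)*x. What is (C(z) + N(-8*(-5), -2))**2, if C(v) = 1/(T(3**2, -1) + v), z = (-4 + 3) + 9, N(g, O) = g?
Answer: 1640961/1024 ≈ 1602.5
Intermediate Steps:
T(n, x) = -24*x
z = 8 (z = -1 + 9 = 8)
C(v) = 1/(24 + v) (C(v) = 1/(-24*(-1) + v) = 1/(24 + v))
(C(z) + N(-8*(-5), -2))**2 = (1/(24 + 8) - 8*(-5))**2 = (1/32 + 40)**2 = (1281/32)**2 = 1640961/1024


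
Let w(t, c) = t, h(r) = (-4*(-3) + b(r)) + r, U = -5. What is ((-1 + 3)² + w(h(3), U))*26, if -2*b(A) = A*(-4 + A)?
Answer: 533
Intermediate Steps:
b(A) = -A*(-4 + A)/2
h(r) = 12 + r + r*(4 - r)/2 (h(r) = (-4*(-3) + r*(4 - r)/2) + r = (12 + r*(4 - r)/2) + r = 12 + r + r*(4 - r)/2)
((-1 + 3)² + w(h(3), U))*26 = ((-1 + 3)² + (12 + 3*3 - ½*3²))*26 = (2² + (12 + 9 - ½*9))*26 = (4 + (12 + 9 - 9/2))*26 = (4 + 33/2)*26 = (41/2)*26 = 533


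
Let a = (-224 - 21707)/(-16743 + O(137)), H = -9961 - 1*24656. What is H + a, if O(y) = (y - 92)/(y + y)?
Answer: -158800759235/4587537 ≈ -34616.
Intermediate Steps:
O(y) = (-92 + y)/(2*y) (O(y) = (-92 + y)/((2*y)) = (-92 + y)*(1/(2*y)) = (-92 + y)/(2*y))
H = -34617 (H = -9961 - 24656 = -34617)
a = 6009094/4587537 (a = (-224 - 21707)/(-16743 + (½)*(-92 + 137)/137) = -21931/(-16743 + (½)*(1/137)*45) = -21931/(-16743 + 45/274) = -21931/(-4587537/274) = -21931*(-274/4587537) = 6009094/4587537 ≈ 1.3099)
H + a = -34617 + 6009094/4587537 = -158800759235/4587537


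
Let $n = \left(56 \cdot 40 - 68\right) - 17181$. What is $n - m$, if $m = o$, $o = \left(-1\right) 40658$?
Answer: $25649$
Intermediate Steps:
$o = -40658$
$m = -40658$
$n = -15009$ ($n = \left(2240 - 68\right) - 17181 = 2172 - 17181 = -15009$)
$n - m = -15009 - -40658 = -15009 + 40658 = 25649$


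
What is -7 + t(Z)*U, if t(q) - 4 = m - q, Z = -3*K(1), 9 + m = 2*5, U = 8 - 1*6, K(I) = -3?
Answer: -15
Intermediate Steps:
U = 2 (U = 8 - 6 = 2)
m = 1 (m = -9 + 2*5 = -9 + 10 = 1)
Z = 9 (Z = -3*(-3) = 9)
t(q) = 5 - q (t(q) = 4 + (1 - q) = 5 - q)
-7 + t(Z)*U = -7 + (5 - 1*9)*2 = -7 + (5 - 9)*2 = -7 - 4*2 = -7 - 8 = -15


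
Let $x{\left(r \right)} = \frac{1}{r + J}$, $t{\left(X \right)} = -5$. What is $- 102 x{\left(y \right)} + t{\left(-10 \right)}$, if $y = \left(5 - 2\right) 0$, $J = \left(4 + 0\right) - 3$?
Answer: $-107$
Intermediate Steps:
$J = 1$ ($J = 4 - 3 = 1$)
$y = 0$ ($y = 3 \cdot 0 = 0$)
$x{\left(r \right)} = \frac{1}{1 + r}$ ($x{\left(r \right)} = \frac{1}{r + 1} = \frac{1}{1 + r}$)
$- 102 x{\left(y \right)} + t{\left(-10 \right)} = - \frac{102}{1 + 0} - 5 = - \frac{102}{1} - 5 = \left(-102\right) 1 - 5 = -102 - 5 = -107$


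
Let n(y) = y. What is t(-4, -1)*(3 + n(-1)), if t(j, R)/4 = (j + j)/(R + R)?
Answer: 32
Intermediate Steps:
t(j, R) = 4*j/R (t(j, R) = 4*((j + j)/(R + R)) = 4*((2*j)/((2*R))) = 4*((2*j)*(1/(2*R))) = 4*(j/R) = 4*j/R)
t(-4, -1)*(3 + n(-1)) = (4*(-4)/(-1))*(3 - 1) = (4*(-4)*(-1))*2 = 16*2 = 32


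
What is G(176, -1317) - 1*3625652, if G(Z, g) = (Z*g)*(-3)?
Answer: -2930276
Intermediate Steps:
G(Z, g) = -3*Z*g
G(176, -1317) - 1*3625652 = -3*176*(-1317) - 1*3625652 = 695376 - 3625652 = -2930276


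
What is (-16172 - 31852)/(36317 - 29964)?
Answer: -48024/6353 ≈ -7.5593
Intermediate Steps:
(-16172 - 31852)/(36317 - 29964) = -48024/6353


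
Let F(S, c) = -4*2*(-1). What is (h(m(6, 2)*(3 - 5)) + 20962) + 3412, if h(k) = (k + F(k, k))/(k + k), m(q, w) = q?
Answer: 146245/6 ≈ 24374.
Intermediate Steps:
F(S, c) = 8 (F(S, c) = -8*(-1) = 8)
h(k) = (8 + k)/(2*k) (h(k) = (k + 8)/(k + k) = (8 + k)/((2*k)) = (8 + k)*(1/(2*k)) = (8 + k)/(2*k))
(h(m(6, 2)*(3 - 5)) + 20962) + 3412 = ((8 + 6*(3 - 5))/(2*((6*(3 - 5)))) + 20962) + 3412 = ((8 + 6*(-2))/(2*((6*(-2)))) + 20962) + 3412 = ((½)*(8 - 12)/(-12) + 20962) + 3412 = ((½)*(-1/12)*(-4) + 20962) + 3412 = (⅙ + 20962) + 3412 = 125773/6 + 3412 = 146245/6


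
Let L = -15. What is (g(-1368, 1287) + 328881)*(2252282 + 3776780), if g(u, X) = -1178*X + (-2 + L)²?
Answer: -7155990152792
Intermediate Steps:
g(u, X) = 289 - 1178*X (g(u, X) = -1178*X + (-2 - 15)² = -1178*X + (-17)² = -1178*X + 289 = 289 - 1178*X)
(g(-1368, 1287) + 328881)*(2252282 + 3776780) = ((289 - 1178*1287) + 328881)*(2252282 + 3776780) = ((289 - 1516086) + 328881)*6029062 = (-1515797 + 328881)*6029062 = -1186916*6029062 = -7155990152792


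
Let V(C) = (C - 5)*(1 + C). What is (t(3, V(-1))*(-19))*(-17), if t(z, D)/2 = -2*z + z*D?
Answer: -3876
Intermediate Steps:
V(C) = (1 + C)*(-5 + C) (V(C) = (-5 + C)*(1 + C) = (1 + C)*(-5 + C))
t(z, D) = -4*z + 2*D*z (t(z, D) = 2*(-2*z + z*D) = 2*(-2*z + D*z) = -4*z + 2*D*z)
(t(3, V(-1))*(-19))*(-17) = ((2*3*(-2 + (-5 + (-1)² - 4*(-1))))*(-19))*(-17) = ((2*3*(-2 + (-5 + 1 + 4)))*(-19))*(-17) = ((2*3*(-2 + 0))*(-19))*(-17) = ((2*3*(-2))*(-19))*(-17) = -12*(-19)*(-17) = 228*(-17) = -3876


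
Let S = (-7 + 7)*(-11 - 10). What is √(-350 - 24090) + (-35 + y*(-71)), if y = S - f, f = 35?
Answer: 2450 + 2*I*√6110 ≈ 2450.0 + 156.33*I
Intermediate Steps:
S = 0 (S = 0*(-21) = 0)
y = -35 (y = 0 - 1*35 = 0 - 35 = -35)
√(-350 - 24090) + (-35 + y*(-71)) = √(-350 - 24090) + (-35 - 35*(-71)) = √(-24440) + (-35 + 2485) = 2*I*√6110 + 2450 = 2450 + 2*I*√6110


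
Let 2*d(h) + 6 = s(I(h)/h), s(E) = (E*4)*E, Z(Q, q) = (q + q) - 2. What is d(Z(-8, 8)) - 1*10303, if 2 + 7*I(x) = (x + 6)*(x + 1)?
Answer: -24700304/2401 ≈ -10288.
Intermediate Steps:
Z(Q, q) = -2 + 2*q (Z(Q, q) = 2*q - 2 = -2 + 2*q)
I(x) = -2/7 + (1 + x)*(6 + x)/7 (I(x) = -2/7 + ((x + 6)*(x + 1))/7 = -2/7 + ((6 + x)*(1 + x))/7 = -2/7 + ((1 + x)*(6 + x))/7 = -2/7 + (1 + x)*(6 + x)/7)
s(E) = 4*E² (s(E) = (4*E)*E = 4*E²)
d(h) = -3 + 2*(4/7 + h + h²/7)²/h² (d(h) = -3 + (4*((4/7 + h + h²/7)/h)²)/2 = -3 + (4*((4/7 + h + h²/7)²/h²))/2 = -3 + (4*(4/7 + h + h²/7)²/h²)/2 = -3 + 2*(4/7 + h + h²/7)²/h²)
d(Z(-8, 8)) - 1*10303 = (-3 + 2*(4 + (-2 + 2*8)² + 7*(-2 + 2*8))²/(49*(-2 + 2*8)²)) - 1*10303 = (-3 + 2*(4 + (-2 + 16)² + 7*(-2 + 16))²/(49*(-2 + 16)²)) - 10303 = (-3 + (2/49)*(4 + 14² + 7*14)²/14²) - 10303 = (-3 + (2/49)*(1/196)*(4 + 196 + 98)²) - 10303 = (-3 + (2/49)*(1/196)*298²) - 10303 = (-3 + (2/49)*(1/196)*88804) - 10303 = (-3 + 44402/2401) - 10303 = 37199/2401 - 10303 = -24700304/2401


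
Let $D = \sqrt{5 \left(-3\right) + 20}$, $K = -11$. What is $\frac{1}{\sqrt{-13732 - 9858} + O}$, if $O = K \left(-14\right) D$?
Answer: $\frac{1}{154 \sqrt{5} + i \sqrt{23590}} \approx 0.0024221 - 0.0010803 i$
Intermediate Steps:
$D = \sqrt{5}$ ($D = \sqrt{-15 + 20} = \sqrt{5} \approx 2.2361$)
$O = 154 \sqrt{5}$ ($O = \left(-11\right) \left(-14\right) \sqrt{5} = 154 \sqrt{5} \approx 344.35$)
$\frac{1}{\sqrt{-13732 - 9858} + O} = \frac{1}{\sqrt{-13732 - 9858} + 154 \sqrt{5}} = \frac{1}{\sqrt{-23590} + 154 \sqrt{5}} = \frac{1}{i \sqrt{23590} + 154 \sqrt{5}} = \frac{1}{154 \sqrt{5} + i \sqrt{23590}}$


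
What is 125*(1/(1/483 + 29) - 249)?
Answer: -435938625/14008 ≈ -31121.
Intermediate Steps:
125*(1/(1/483 + 29) - 249) = 125*(1/(14008/483) - 249) = 125*(483/14008 - 249) = 125*(-3487509/14008) = -435938625/14008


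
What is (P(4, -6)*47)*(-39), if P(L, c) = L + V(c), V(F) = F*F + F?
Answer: -62322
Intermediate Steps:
V(F) = F + F**2 (V(F) = F**2 + F = F + F**2)
P(L, c) = L + c*(1 + c)
(P(4, -6)*47)*(-39) = ((4 - 6*(1 - 6))*47)*(-39) = ((4 - 6*(-5))*47)*(-39) = ((4 + 30)*47)*(-39) = (34*47)*(-39) = 1598*(-39) = -62322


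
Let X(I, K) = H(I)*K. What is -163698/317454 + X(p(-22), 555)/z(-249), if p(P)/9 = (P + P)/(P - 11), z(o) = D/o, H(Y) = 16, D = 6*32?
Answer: -2437362217/211636 ≈ -11517.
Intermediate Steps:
D = 192
z(o) = 192/o
p(P) = 18*P/(-11 + P) (p(P) = 9*((P + P)/(P - 11)) = 9*((2*P)/(-11 + P)) = 9*(2*P/(-11 + P)) = 18*P/(-11 + P))
X(I, K) = 16*K
-163698/317454 + X(p(-22), 555)/z(-249) = -163698/317454 + (16*555)/((192/(-249))) = -163698*1/317454 + 8880/((192*(-1/249))) = -27283/52909 + 8880/(-64/83) = -27283/52909 + 8880*(-83/64) = -27283/52909 - 46065/4 = -2437362217/211636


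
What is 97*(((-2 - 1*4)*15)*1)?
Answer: -8730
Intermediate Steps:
97*(((-2 - 1*4)*15)*1) = 97*(((-2 - 4)*15)*1) = 97*(-6*15*1) = 97*(-90*1) = 97*(-90) = -8730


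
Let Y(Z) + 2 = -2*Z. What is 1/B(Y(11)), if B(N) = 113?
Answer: 1/113 ≈ 0.0088496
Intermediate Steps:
Y(Z) = -2 - 2*Z
1/B(Y(11)) = 1/113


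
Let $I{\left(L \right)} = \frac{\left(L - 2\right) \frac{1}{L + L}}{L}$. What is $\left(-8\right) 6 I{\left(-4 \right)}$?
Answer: $9$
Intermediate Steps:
$I{\left(L \right)} = \frac{-2 + L}{2 L^{2}}$ ($I{\left(L \right)} = \frac{\left(-2 + L\right) \frac{1}{2 L}}{L} = \frac{\frac{1}{2} \frac{1}{L} \left(-2 + L\right)}{L} = \frac{-2 + L}{2 L^{2}}$)
$\left(-8\right) 6 I{\left(-4 \right)} = \left(-8\right) 6 \frac{-2 - 4}{2 \cdot 16} = - 48 \cdot \frac{1}{2} \cdot \frac{1}{16} \left(-6\right) = \left(-48\right) \left(- \frac{3}{16}\right) = 9$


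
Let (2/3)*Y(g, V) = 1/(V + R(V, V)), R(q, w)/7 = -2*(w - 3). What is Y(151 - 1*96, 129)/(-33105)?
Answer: 1/36084450 ≈ 2.7713e-8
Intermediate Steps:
R(q, w) = 42 - 14*w (R(q, w) = 7*(-2*(w - 3)) = 7*(-2*(-3 + w)) = 7*(6 - 2*w) = 42 - 14*w)
Y(g, V) = 3/(2*(42 - 13*V)) (Y(g, V) = 3/(2*(V + (42 - 14*V))) = 3/(2*(42 - 13*V)))
Y(151 - 1*96, 129)/(-33105) = -3/(-84 + 26*129)/(-33105) = -3/(-84 + 3354)*(-1/33105) = -3/3270*(-1/33105) = -3*1/3270*(-1/33105) = -1/1090*(-1/33105) = 1/36084450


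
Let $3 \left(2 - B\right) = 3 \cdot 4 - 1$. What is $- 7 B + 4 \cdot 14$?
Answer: $\frac{203}{3} \approx 67.667$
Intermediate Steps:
$B = - \frac{5}{3}$ ($B = 2 - \frac{3 \cdot 4 - 1}{3} = 2 - \frac{12 - 1}{3} = 2 - \frac{11}{3} = - \frac{5}{3} \approx -1.6667$)
$- 7 B + 4 \cdot 14 = \left(-7\right) \left(- \frac{5}{3}\right) + 4 \cdot 14 = \frac{35}{3} + 56 = \frac{203}{3}$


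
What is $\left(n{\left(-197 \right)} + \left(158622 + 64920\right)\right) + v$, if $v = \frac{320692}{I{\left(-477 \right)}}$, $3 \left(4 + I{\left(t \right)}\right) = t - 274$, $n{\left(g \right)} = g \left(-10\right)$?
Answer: $\frac{171103580}{763} \approx 2.2425 \cdot 10^{5}$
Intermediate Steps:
$n{\left(g \right)} = - 10 g$
$I{\left(t \right)} = - \frac{286}{3} + \frac{t}{3}$ ($I{\left(t \right)} = -4 + \frac{t - 274}{3} = -4 + \frac{-274 + t}{3} = -4 + \left(- \frac{274}{3} + \frac{t}{3}\right) = - \frac{286}{3} + \frac{t}{3}$)
$v = - \frac{962076}{763}$ ($v = \frac{320692}{- \frac{286}{3} + \frac{1}{3} \left(-477\right)} = \frac{320692}{- \frac{286}{3} - 159} = \frac{320692}{- \frac{763}{3}} = 320692 \left(- \frac{3}{763}\right) = - \frac{962076}{763} \approx -1260.9$)
$\left(n{\left(-197 \right)} + \left(158622 + 64920\right)\right) + v = \left(\left(-10\right) \left(-197\right) + \left(158622 + 64920\right)\right) - \frac{962076}{763} = \left(1970 + 223542\right) - \frac{962076}{763} = 225512 - \frac{962076}{763} = \frac{171103580}{763}$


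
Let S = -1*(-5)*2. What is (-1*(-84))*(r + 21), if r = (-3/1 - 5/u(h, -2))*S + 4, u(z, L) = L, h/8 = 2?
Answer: 1680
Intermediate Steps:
h = 16 (h = 8*2 = 16)
S = 10 (S = 5*2 = 10)
r = -1 (r = (-3/1 - 5/(-2))*10 + 4 = (-3*1 - 5*(-½))*10 + 4 = (-3 + 5/2)*10 + 4 = -½*10 + 4 = -5 + 4 = -1)
(-1*(-84))*(r + 21) = (-1*(-84))*(-1 + 21) = 84*20 = 1680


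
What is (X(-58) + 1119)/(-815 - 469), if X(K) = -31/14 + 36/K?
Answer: -453163/521304 ≈ -0.86929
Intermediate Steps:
X(K) = -31/14 + 36/K (X(K) = -31*1/14 + 36/K = -31/14 + 36/K)
(X(-58) + 1119)/(-815 - 469) = ((-31/14 + 36/(-58)) + 1119)/(-815 - 469) = ((-31/14 + 36*(-1/58)) + 1119)/(-1284) = ((-31/14 - 18/29) + 1119)*(-1/1284) = (-1151/406 + 1119)*(-1/1284) = (453163/406)*(-1/1284) = -453163/521304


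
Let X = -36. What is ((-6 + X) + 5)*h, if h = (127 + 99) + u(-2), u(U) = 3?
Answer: -8473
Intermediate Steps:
h = 229 (h = (127 + 99) + 3 = 226 + 3 = 229)
((-6 + X) + 5)*h = ((-6 - 36) + 5)*229 = (-42 + 5)*229 = -37*229 = -8473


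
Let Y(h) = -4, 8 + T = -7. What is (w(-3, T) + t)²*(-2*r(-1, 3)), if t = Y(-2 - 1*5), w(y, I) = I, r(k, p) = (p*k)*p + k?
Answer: 7220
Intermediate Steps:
T = -15 (T = -8 - 7 = -15)
r(k, p) = k + k*p² (r(k, p) = (k*p)*p + k = k*p² + k = k + k*p²)
t = -4
(w(-3, T) + t)²*(-2*r(-1, 3)) = (-15 - 4)²*(-(-2)*(1 + 3²)) = (-19)²*(-(-2)*(1 + 9)) = 361*(-(-2)*10) = 361*(-2*(-10)) = 361*20 = 7220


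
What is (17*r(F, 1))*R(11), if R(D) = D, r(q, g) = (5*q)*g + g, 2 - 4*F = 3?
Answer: -187/4 ≈ -46.750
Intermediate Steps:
F = -¼ (F = ½ - ¼*3 = ½ - ¾ = -¼ ≈ -0.25000)
r(q, g) = g + 5*g*q (r(q, g) = 5*g*q + g = g + 5*g*q)
(17*r(F, 1))*R(11) = (17*(1*(1 + 5*(-¼))))*11 = (17*(1*(1 - 5/4)))*11 = (17*(1*(-¼)))*11 = (17*(-¼))*11 = -17/4*11 = -187/4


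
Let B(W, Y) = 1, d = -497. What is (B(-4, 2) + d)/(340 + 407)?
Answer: -496/747 ≈ -0.66399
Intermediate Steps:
(B(-4, 2) + d)/(340 + 407) = (1 - 497)/(340 + 407) = -496/747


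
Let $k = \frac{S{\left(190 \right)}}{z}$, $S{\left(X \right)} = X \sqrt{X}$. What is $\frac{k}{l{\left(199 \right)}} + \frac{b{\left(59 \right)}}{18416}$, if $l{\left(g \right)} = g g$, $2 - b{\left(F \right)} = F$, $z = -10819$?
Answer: $- \frac{57}{18416} - \frac{190 \sqrt{190}}{428443219} \approx -0.0031012$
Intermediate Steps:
$S{\left(X \right)} = X^{\frac{3}{2}}$
$b{\left(F \right)} = 2 - F$
$l{\left(g \right)} = g^{2}$
$k = - \frac{190 \sqrt{190}}{10819}$ ($k = \frac{190^{\frac{3}{2}}}{-10819} = 190 \sqrt{190} \left(- \frac{1}{10819}\right) = - \frac{190 \sqrt{190}}{10819} \approx -0.24207$)
$\frac{k}{l{\left(199 \right)}} + \frac{b{\left(59 \right)}}{18416} = \frac{\left(- \frac{190}{10819}\right) \sqrt{190}}{199^{2}} + \frac{2 - 59}{18416} = \frac{\left(- \frac{190}{10819}\right) \sqrt{190}}{39601} + \left(2 - 59\right) \frac{1}{18416} = - \frac{190 \sqrt{190}}{10819} \cdot \frac{1}{39601} - \frac{57}{18416} = - \frac{190 \sqrt{190}}{428443219} - \frac{57}{18416} = - \frac{57}{18416} - \frac{190 \sqrt{190}}{428443219}$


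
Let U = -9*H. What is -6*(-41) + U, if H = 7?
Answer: 183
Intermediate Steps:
U = -63 (U = -9*7 = -63)
-6*(-41) + U = -6*(-41) - 63 = 246 - 63 = 183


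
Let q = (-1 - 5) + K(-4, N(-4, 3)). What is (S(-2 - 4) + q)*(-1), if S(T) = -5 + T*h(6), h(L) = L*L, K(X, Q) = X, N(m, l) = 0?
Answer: 231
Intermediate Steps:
h(L) = L**2
q = -10 (q = (-1 - 5) - 4 = -6 - 4 = -10)
S(T) = -5 + 36*T (S(T) = -5 + T*6**2 = -5 + T*36 = -5 + 36*T)
(S(-2 - 4) + q)*(-1) = ((-5 + 36*(-2 - 4)) - 10)*(-1) = ((-5 + 36*(-6)) - 10)*(-1) = ((-5 - 216) - 10)*(-1) = (-221 - 10)*(-1) = -231*(-1) = 231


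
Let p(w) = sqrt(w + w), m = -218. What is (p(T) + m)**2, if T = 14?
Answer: 47552 - 872*sqrt(7) ≈ 45245.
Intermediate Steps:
p(w) = sqrt(2)*sqrt(w) (p(w) = sqrt(2*w) = sqrt(2)*sqrt(w))
(p(T) + m)**2 = (sqrt(2)*sqrt(14) - 218)**2 = (2*sqrt(7) - 218)**2 = (-218 + 2*sqrt(7))**2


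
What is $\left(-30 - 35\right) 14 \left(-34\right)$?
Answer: $30940$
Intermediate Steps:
$\left(-30 - 35\right) 14 \left(-34\right) = \left(-65\right) 14 \left(-34\right) = \left(-910\right) \left(-34\right) = 30940$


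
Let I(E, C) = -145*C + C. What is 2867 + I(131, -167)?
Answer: 26915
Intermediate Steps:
I(E, C) = -144*C
2867 + I(131, -167) = 2867 - 144*(-167) = 2867 + 24048 = 26915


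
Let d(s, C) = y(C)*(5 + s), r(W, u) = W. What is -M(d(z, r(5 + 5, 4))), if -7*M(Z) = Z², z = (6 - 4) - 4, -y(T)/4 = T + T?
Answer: 57600/7 ≈ 8228.6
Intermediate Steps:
y(T) = -8*T (y(T) = -4*(T + T) = -8*T)
z = -2 (z = 2 - 4 = -2)
d(s, C) = -8*C*(5 + s) (d(s, C) = (-8*C)*(5 + s) = -8*C*(5 + s))
M(Z) = -Z²/7
-M(d(z, r(5 + 5, 4))) = -(-1)*(-8*(5 + 5)*(5 - 2))²/7 = -(-1)*(-8*10*3)²/7 = -(-1)*(-240)²/7 = -(-1)*57600/7 = -1*(-57600/7) = 57600/7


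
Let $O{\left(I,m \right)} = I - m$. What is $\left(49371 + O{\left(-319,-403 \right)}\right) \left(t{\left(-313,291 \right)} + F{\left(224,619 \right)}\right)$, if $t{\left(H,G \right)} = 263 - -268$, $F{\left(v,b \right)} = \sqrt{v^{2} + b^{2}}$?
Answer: $26260605 + 49455 \sqrt{433337} \approx 5.8816 \cdot 10^{7}$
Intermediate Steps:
$F{\left(v,b \right)} = \sqrt{b^{2} + v^{2}}$
$t{\left(H,G \right)} = 531$ ($t{\left(H,G \right)} = 263 + 268 = 531$)
$\left(49371 + O{\left(-319,-403 \right)}\right) \left(t{\left(-313,291 \right)} + F{\left(224,619 \right)}\right) = \left(49371 - -84\right) \left(531 + \sqrt{619^{2} + 224^{2}}\right) = \left(49371 + \left(-319 + 403\right)\right) \left(531 + \sqrt{383161 + 50176}\right) = \left(49371 + 84\right) \left(531 + \sqrt{433337}\right) = 49455 \left(531 + \sqrt{433337}\right) = 26260605 + 49455 \sqrt{433337}$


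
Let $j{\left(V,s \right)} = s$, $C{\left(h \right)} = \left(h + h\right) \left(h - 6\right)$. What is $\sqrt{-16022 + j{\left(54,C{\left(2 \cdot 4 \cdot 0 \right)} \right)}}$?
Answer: $i \sqrt{16022} \approx 126.58 i$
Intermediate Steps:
$C{\left(h \right)} = 2 h \left(-6 + h\right)$
$\sqrt{-16022 + j{\left(54,C{\left(2 \cdot 4 \cdot 0 \right)} \right)}} = \sqrt{-16022 + 2 \cdot 2 \cdot 4 \cdot 0 \left(-6 + 2 \cdot 4 \cdot 0\right)} = \sqrt{-16022 + 2 \cdot 8 \cdot 0 \left(-6 + 8 \cdot 0\right)} = \sqrt{-16022 + 2 \cdot 0 \left(-6 + 0\right)} = \sqrt{-16022 + 2 \cdot 0 \left(-6\right)} = \sqrt{-16022 + 0} = \sqrt{-16022} = i \sqrt{16022}$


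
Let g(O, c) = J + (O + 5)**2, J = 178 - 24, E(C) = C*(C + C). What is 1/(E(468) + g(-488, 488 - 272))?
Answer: 1/671491 ≈ 1.4892e-6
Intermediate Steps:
E(C) = 2*C**2 (E(C) = C*(2*C) = 2*C**2)
J = 154
g(O, c) = 154 + (5 + O)**2 (g(O, c) = 154 + (O + 5)**2 = 154 + (5 + O)**2)
1/(E(468) + g(-488, 488 - 272)) = 1/(2*468**2 + (154 + (5 - 488)**2)) = 1/(2*219024 + (154 + (-483)**2)) = 1/(438048 + (154 + 233289)) = 1/(438048 + 233443) = 1/671491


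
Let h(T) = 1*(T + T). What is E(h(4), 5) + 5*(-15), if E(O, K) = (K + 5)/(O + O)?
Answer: -595/8 ≈ -74.375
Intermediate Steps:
h(T) = 2*T (h(T) = 1*(2*T) = 2*T)
E(O, K) = (5 + K)/(2*O) (E(O, K) = (5 + K)/((2*O)) = (5 + K)*(1/(2*O)) = (5 + K)/(2*O))
E(h(4), 5) + 5*(-15) = (5 + 5)/(2*((2*4))) + 5*(-15) = (1/2)*10/8 - 75 = (1/2)*(1/8)*10 - 75 = 5/8 - 75 = -595/8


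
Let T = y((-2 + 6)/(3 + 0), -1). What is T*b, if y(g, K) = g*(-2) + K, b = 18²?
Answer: -1188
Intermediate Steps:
b = 324
y(g, K) = K - 2*g (y(g, K) = -2*g + K = K - 2*g)
T = -11/3 (T = -1 - 2*(-2 + 6)/(3 + 0) = -1 - 8/3 = -11/3 ≈ -3.6667)
T*b = -11/3*324 = -1188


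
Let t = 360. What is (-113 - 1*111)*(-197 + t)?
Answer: -36512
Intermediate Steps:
(-113 - 1*111)*(-197 + t) = (-113 - 1*111)*(-197 + 360) = (-113 - 111)*163 = -224*163 = -36512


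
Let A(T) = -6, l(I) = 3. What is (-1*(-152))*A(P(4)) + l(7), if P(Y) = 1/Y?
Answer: -909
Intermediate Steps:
P(Y) = 1/Y
(-1*(-152))*A(P(4)) + l(7) = -1*(-152)*(-6) + 3 = 152*(-6) + 3 = -912 + 3 = -909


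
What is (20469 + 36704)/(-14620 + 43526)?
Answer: 57173/28906 ≈ 1.9779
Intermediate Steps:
(20469 + 36704)/(-14620 + 43526) = 57173/28906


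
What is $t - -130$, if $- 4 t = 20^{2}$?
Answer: $30$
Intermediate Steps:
$t = -100$ ($t = - \frac{20^{2}}{4} = \left(- \frac{1}{4}\right) 400 = -100$)
$t - -130 = -100 - -130 = -100 + \left(-609 + 739\right) = -100 + 130 = 30$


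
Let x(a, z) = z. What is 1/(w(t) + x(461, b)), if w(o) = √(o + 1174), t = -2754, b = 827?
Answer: 827/685509 - 2*I*√395/685509 ≈ 0.0012064 - 5.7985e-5*I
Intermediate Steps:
w(o) = √(1174 + o)
1/(w(t) + x(461, b)) = 1/(√(1174 - 2754) + 827) = 1/(√(-1580) + 827) = 1/(2*I*√395 + 827) = 1/(827 + 2*I*√395)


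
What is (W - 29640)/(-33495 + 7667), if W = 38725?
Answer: -9085/25828 ≈ -0.35175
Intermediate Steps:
(W - 29640)/(-33495 + 7667) = (38725 - 29640)/(-33495 + 7667) = 9085/(-25828) = 9085*(-1/25828) = -9085/25828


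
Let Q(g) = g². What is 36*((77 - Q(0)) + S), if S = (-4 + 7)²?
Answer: 3096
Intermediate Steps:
S = 9 (S = 3² = 9)
36*((77 - Q(0)) + S) = 36*((77 - 1*0²) + 9) = 36*((77 - 1*0) + 9) = 36*((77 + 0) + 9) = 36*(77 + 9) = 36*86 = 3096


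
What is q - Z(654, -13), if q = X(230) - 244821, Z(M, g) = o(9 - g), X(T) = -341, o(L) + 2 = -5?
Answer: -245155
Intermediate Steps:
o(L) = -7 (o(L) = -2 - 5 = -7)
Z(M, g) = -7
q = -245162 (q = -341 - 244821 = -245162)
q - Z(654, -13) = -245162 - 1*(-7) = -245162 + 7 = -245155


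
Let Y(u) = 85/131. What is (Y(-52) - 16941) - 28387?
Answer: -5937883/131 ≈ -45327.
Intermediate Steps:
Y(u) = 85/131 (Y(u) = 85*(1/131) = 85/131)
(Y(-52) - 16941) - 28387 = (85/131 - 16941) - 28387 = -2219186/131 - 28387 = -5937883/131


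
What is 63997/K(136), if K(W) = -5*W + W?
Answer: -63997/544 ≈ -117.64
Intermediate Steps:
K(W) = -4*W
63997/K(136) = 63997/((-4*136)) = 63997/(-544) = 63997*(-1/544) = -63997/544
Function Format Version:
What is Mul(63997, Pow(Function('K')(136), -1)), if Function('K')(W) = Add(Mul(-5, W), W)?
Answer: Rational(-63997, 544) ≈ -117.64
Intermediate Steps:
Function('K')(W) = Mul(-4, W)
Mul(63997, Pow(Function('K')(136), -1)) = Mul(63997, Pow(Mul(-4, 136), -1)) = Mul(63997, Pow(-544, -1)) = Mul(63997, Rational(-1, 544)) = Rational(-63997, 544)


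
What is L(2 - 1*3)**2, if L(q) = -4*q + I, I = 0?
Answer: 16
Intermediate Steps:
L(q) = -4*q (L(q) = -4*q + 0 = -4*q)
L(2 - 1*3)**2 = (-4*(2 - 1*3))**2 = (-4*(2 - 3))**2 = (-4*(-1))**2 = 4**2 = 16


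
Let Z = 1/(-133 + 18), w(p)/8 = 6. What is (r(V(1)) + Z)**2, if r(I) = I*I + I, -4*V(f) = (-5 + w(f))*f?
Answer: 37186879921/3385600 ≈ 10984.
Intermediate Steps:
w(p) = 48 (w(p) = 8*6 = 48)
Z = -1/115 (Z = 1/(-115) = -1/115 ≈ -0.0086956)
V(f) = -43*f/4 (V(f) = -(-5 + 48)*f/4 = -43*f/4)
r(I) = I + I**2 (r(I) = I**2 + I = I + I**2)
(r(V(1)) + Z)**2 = ((-43/4*1)*(1 - 43/4*1) - 1/115)**2 = (-43*(1 - 43/4)/4 - 1/115)**2 = (-43/4*(-39/4) - 1/115)**2 = (1677/16 - 1/115)**2 = (192839/1840)**2 = 37186879921/3385600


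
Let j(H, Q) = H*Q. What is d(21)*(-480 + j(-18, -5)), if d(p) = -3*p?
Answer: 24570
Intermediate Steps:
d(21)*(-480 + j(-18, -5)) = (-3*21)*(-480 - 18*(-5)) = -63*(-480 + 90) = -63*(-390) = 24570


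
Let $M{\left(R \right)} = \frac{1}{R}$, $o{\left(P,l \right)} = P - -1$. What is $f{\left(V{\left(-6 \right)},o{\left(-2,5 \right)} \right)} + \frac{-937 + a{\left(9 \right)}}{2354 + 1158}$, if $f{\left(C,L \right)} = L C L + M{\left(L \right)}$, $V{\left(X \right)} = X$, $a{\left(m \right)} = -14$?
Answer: $- \frac{25535}{3512} \approx -7.2708$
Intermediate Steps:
$o{\left(P,l \right)} = 1 + P$ ($o{\left(P,l \right)} = P + 1 = 1 + P$)
$f{\left(C,L \right)} = \frac{1}{L} + C L^{2}$ ($f{\left(C,L \right)} = L C L + \frac{1}{L} = C L L + \frac{1}{L} = C L^{2} + \frac{1}{L} = \frac{1}{L} + C L^{2}$)
$f{\left(V{\left(-6 \right)},o{\left(-2,5 \right)} \right)} + \frac{-937 + a{\left(9 \right)}}{2354 + 1158} = \frac{1 - 6 \left(1 - 2\right)^{3}}{1 - 2} + \frac{-937 - 14}{2354 + 1158} = \frac{1 - 6 \left(-1\right)^{3}}{-1} - \frac{951}{3512} = - (1 - -6) - \frac{951}{3512} = - (1 + 6) - \frac{951}{3512} = \left(-1\right) 7 - \frac{951}{3512} = -7 - \frac{951}{3512} = - \frac{25535}{3512}$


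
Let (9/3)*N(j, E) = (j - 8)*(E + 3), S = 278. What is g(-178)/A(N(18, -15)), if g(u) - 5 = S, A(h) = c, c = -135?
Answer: -283/135 ≈ -2.0963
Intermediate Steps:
N(j, E) = (-8 + j)*(3 + E)/3 (N(j, E) = ((j - 8)*(E + 3))/3 = ((-8 + j)*(3 + E))/3 = (-8 + j)*(3 + E)/3)
A(h) = -135
g(u) = 283 (g(u) = 5 + 278 = 283)
g(-178)/A(N(18, -15)) = 283/(-135) = 283*(-1/135) = -283/135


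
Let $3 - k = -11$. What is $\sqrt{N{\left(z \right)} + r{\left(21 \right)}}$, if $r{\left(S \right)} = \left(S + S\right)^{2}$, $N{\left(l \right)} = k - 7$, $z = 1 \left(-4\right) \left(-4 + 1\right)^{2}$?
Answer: $\sqrt{1771} \approx 42.083$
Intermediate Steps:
$k = 14$ ($k = 3 - -11 = 3 + 11 = 14$)
$z = -36$ ($z = - 4 \left(-3\right)^{2} = \left(-4\right) 9 = -36$)
$N{\left(l \right)} = 7$ ($N{\left(l \right)} = 14 - 7 = 7$)
$r{\left(S \right)} = 4 S^{2}$ ($r{\left(S \right)} = \left(2 S\right)^{2} = 4 S^{2}$)
$\sqrt{N{\left(z \right)} + r{\left(21 \right)}} = \sqrt{7 + 4 \cdot 21^{2}} = \sqrt{7 + 4 \cdot 441} = \sqrt{7 + 1764} = \sqrt{1771}$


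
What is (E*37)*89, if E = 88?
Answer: 289784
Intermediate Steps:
(E*37)*89 = (88*37)*89 = 3256*89 = 289784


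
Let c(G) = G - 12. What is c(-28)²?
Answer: 1600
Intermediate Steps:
c(G) = -12 + G
c(-28)² = (-12 - 28)² = (-40)² = 1600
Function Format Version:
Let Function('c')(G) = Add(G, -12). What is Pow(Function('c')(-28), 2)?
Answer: 1600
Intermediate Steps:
Function('c')(G) = Add(-12, G)
Pow(Function('c')(-28), 2) = Pow(Add(-12, -28), 2) = Pow(-40, 2) = 1600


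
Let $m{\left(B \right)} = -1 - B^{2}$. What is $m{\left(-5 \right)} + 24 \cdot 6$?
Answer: $118$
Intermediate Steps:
$m{\left(-5 \right)} + 24 \cdot 6 = \left(-1 - \left(-5\right)^{2}\right) + 24 \cdot 6 = \left(-1 - 25\right) + 144 = -26 + 144 = 118$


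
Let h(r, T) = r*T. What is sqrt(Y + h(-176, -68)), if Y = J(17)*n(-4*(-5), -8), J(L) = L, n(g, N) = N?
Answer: 2*sqrt(2958) ≈ 108.78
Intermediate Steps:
Y = -136 (Y = 17*(-8) = -136)
h(r, T) = T*r
sqrt(Y + h(-176, -68)) = sqrt(-136 - 68*(-176)) = sqrt(-136 + 11968) = sqrt(11832) = 2*sqrt(2958)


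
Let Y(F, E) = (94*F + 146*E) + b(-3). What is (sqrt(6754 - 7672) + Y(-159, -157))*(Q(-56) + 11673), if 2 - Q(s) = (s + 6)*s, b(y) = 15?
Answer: -335945375 + 26625*I*sqrt(102) ≈ -3.3595e+8 + 2.689e+5*I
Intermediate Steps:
Y(F, E) = 15 + 94*F + 146*E (Y(F, E) = (94*F + 146*E) + 15 = 15 + 94*F + 146*E)
Q(s) = 2 - s*(6 + s) (Q(s) = 2 - (s + 6)*s = 2 - (6 + s)*s = 2 - s*(6 + s))
(sqrt(6754 - 7672) + Y(-159, -157))*(Q(-56) + 11673) = (sqrt(6754 - 7672) + (15 + 94*(-159) + 146*(-157)))*((2 - 1*(-56)**2 - 6*(-56)) + 11673) = (sqrt(-918) + (15 - 14946 - 22922))*((2 - 1*3136 + 336) + 11673) = (3*I*sqrt(102) - 37853)*((2 - 3136 + 336) + 11673) = (-37853 + 3*I*sqrt(102))*(-2798 + 11673) = (-37853 + 3*I*sqrt(102))*8875 = -335945375 + 26625*I*sqrt(102)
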